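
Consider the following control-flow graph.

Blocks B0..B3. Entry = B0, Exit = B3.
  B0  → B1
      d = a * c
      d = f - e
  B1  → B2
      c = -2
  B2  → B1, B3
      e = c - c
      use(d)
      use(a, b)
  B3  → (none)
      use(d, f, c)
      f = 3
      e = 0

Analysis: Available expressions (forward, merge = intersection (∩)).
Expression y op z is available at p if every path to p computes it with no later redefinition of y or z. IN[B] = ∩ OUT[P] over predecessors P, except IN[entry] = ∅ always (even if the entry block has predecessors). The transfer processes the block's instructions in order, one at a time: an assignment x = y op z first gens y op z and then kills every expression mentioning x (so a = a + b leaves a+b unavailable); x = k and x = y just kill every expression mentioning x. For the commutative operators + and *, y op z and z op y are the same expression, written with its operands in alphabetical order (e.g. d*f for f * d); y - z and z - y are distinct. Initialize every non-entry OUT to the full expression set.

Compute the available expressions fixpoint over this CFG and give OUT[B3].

Answer: {c-c}

Working:
Per-block solution:
  B0:  IN={}  OUT={a*c, f-e}
  B1:  IN={}  OUT={}
  B2:  IN={}  OUT={c-c}
  B3:  IN={c-c}  OUT={c-c}

Merge at B3: IN[B3] = OUT[B2] = {c-c}
Applying B3's transfer function to that IN value gives OUT[B3] (row B3 above).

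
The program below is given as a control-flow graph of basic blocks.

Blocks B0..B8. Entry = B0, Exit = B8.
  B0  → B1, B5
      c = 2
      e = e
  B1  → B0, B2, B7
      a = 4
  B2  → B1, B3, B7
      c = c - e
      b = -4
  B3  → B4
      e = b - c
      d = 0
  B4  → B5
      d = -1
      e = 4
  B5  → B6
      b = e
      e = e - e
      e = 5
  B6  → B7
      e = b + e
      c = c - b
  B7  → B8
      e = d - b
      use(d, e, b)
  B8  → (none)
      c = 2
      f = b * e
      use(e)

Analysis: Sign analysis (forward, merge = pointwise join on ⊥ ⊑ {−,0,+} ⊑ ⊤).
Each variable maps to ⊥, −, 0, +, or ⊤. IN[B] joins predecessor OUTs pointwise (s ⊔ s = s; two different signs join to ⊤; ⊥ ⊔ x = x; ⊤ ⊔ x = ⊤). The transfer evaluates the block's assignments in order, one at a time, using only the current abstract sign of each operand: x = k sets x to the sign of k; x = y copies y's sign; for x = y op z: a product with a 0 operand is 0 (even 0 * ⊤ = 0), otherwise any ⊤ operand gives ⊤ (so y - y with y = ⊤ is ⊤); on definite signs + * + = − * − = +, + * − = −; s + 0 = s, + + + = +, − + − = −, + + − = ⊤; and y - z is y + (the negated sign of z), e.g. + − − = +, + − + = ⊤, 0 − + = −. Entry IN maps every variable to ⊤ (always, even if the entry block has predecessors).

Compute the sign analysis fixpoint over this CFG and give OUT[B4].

Per-block solution:
  B0:   IN=(all ⊤)   OUT={c:+; rest ⊤}
  B1:   IN=(all ⊤)   OUT={a:+; rest ⊤}
  B2:   IN={a:+; rest ⊤}   OUT={a:+, b:-; rest ⊤}
  B3:   IN={a:+, b:-; rest ⊤}   OUT={a:+, b:-, d:0; rest ⊤}
  B4:   IN={a:+, b:-, d:0; rest ⊤}   OUT={a:+, b:-, d:-, e:+; rest ⊤}
  B5:   IN=(all ⊤)   OUT={e:+; rest ⊤}
  B6:   IN={e:+; rest ⊤}   OUT=(all ⊤)
  B7:   IN=(all ⊤)   OUT=(all ⊤)
  B8:   IN=(all ⊤)   OUT={c:+; rest ⊤}

Merge at B4: IN[B4] = OUT[B3] = {a: +, b: -, c: ⊤, d: 0, e: ⊤, f: ⊤}
Applying B4's transfer function to that IN value gives OUT[B4] (row B4 above).

Answer: {a: +, b: -, c: ⊤, d: -, e: +, f: ⊤}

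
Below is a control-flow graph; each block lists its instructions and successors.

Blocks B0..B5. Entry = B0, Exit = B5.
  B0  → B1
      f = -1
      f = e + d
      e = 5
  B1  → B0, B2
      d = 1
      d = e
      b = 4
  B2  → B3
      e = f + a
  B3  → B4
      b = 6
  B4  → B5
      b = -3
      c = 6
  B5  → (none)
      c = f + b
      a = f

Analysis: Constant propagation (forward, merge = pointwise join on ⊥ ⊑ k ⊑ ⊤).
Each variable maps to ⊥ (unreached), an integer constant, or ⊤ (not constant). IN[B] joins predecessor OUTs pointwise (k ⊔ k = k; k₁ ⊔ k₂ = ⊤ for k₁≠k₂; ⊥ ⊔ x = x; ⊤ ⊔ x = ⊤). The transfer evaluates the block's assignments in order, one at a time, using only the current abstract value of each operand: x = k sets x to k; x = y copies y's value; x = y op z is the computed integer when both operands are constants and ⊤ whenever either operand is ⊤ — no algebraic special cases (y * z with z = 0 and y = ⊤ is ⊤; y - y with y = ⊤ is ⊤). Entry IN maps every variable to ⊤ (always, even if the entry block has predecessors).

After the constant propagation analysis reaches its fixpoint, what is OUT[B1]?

Fixpoint table:
  B0:  IN=(all ⊤)  OUT={e:5; rest ⊤}
  B1:  IN={e:5; rest ⊤}  OUT={b:4, d:5, e:5; rest ⊤}
  B2:  IN={b:4, d:5, e:5; rest ⊤}  OUT={b:4, d:5; rest ⊤}
  B3:  IN={b:4, d:5; rest ⊤}  OUT={b:6, d:5; rest ⊤}
  B4:  IN={b:6, d:5; rest ⊤}  OUT={b:-3, c:6, d:5; rest ⊤}
  B5:  IN={b:-3, c:6, d:5; rest ⊤}  OUT={b:-3, d:5; rest ⊤}

Merge at B1: IN[B1] = OUT[B0] = {a: ⊤, b: ⊤, c: ⊤, d: ⊤, e: 5, f: ⊤}
Applying B1's transfer function to that IN value gives OUT[B1] (row B1 above).

Answer: {a: ⊤, b: 4, c: ⊤, d: 5, e: 5, f: ⊤}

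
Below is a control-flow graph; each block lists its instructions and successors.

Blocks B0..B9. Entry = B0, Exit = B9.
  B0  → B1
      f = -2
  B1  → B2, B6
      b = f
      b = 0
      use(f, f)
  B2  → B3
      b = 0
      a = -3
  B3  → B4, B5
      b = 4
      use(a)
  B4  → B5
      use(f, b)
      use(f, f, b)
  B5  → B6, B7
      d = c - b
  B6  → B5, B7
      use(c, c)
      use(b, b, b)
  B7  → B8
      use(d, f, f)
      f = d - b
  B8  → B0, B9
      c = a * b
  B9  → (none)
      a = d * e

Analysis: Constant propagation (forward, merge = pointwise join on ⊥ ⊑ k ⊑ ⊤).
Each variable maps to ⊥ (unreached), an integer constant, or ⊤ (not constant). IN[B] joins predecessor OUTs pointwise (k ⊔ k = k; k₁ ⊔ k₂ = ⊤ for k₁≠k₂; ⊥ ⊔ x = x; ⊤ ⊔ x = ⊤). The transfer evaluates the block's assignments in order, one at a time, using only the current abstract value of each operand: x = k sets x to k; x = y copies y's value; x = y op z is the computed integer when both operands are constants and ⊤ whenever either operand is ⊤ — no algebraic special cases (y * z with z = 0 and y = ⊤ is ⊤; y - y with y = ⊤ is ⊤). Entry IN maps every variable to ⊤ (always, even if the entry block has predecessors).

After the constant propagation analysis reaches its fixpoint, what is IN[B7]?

Converged values:
  B0: | IN=(all ⊤) | OUT={f:-2; rest ⊤}
  B1: | IN={f:-2; rest ⊤} | OUT={b:0, f:-2; rest ⊤}
  B2: | IN={b:0, f:-2; rest ⊤} | OUT={a:-3, b:0, f:-2; rest ⊤}
  B3: | IN={a:-3, b:0, f:-2; rest ⊤} | OUT={a:-3, b:4, f:-2; rest ⊤}
  B4: | IN={a:-3, b:4, f:-2; rest ⊤} | OUT={a:-3, b:4, f:-2; rest ⊤}
  B5: | IN={f:-2; rest ⊤} | OUT={f:-2; rest ⊤}
  B6: | IN={f:-2; rest ⊤} | OUT={f:-2; rest ⊤}
  B7: | IN={f:-2; rest ⊤} | OUT=(all ⊤)
  B8: | IN=(all ⊤) | OUT=(all ⊤)
  B9: | IN=(all ⊤) | OUT=(all ⊤)

Merge at B7: IN[B7] = OUT[B5] ⊔ OUT[B6] = {a: ⊤, b: ⊤, c: ⊤, d: ⊤, e: ⊤, f: -2}

Answer: {a: ⊤, b: ⊤, c: ⊤, d: ⊤, e: ⊤, f: -2}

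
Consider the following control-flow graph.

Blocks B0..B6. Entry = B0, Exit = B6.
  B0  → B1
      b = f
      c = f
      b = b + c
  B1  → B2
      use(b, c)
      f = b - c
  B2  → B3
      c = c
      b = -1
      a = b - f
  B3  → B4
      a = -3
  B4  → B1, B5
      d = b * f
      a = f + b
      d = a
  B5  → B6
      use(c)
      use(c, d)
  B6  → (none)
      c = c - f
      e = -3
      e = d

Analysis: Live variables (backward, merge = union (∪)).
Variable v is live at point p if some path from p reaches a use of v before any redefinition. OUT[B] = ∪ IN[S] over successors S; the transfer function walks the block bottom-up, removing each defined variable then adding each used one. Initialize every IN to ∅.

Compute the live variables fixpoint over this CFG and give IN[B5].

Answer: {c, d, f}

Trace:
Converged values:
  B0:  IN={f}  OUT={b, c}
  B1:  IN={b, c}  OUT={c, f}
  B2:  IN={c, f}  OUT={b, c, f}
  B3:  IN={b, c, f}  OUT={b, c, f}
  B4:  IN={b, c, f}  OUT={b, c, d, f}
  B5:  IN={c, d, f}  OUT={c, d, f}
  B6:  IN={c, d, f}  OUT={}

Merge at B5: OUT[B5] = IN[B6] = {c, d, f}
Applying B5's transfer function to that OUT value gives IN[B5] (row B5 above).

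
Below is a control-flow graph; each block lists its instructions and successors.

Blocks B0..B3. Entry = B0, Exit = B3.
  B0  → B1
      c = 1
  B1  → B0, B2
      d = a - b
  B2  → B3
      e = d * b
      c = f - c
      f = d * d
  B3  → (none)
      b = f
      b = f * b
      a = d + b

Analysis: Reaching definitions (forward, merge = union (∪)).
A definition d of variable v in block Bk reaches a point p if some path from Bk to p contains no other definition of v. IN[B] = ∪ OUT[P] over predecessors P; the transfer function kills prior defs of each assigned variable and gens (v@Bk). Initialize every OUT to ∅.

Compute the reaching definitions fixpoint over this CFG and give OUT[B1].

Answer: {c@B0, d@B1}

Derivation:
Per-block solution:
  B0: | IN={c@B0, d@B1} | OUT={c@B0, d@B1}
  B1: | IN={c@B0, d@B1} | OUT={c@B0, d@B1}
  B2: | IN={c@B0, d@B1} | OUT={c@B2, d@B1, e@B2, f@B2}
  B3: | IN={c@B2, d@B1, e@B2, f@B2} | OUT={a@B3, b@B3, c@B2, d@B1, e@B2, f@B2}

Merge at B1: IN[B1] = OUT[B0] = {c@B0, d@B1}
Applying B1's transfer function to that IN value gives OUT[B1] (row B1 above).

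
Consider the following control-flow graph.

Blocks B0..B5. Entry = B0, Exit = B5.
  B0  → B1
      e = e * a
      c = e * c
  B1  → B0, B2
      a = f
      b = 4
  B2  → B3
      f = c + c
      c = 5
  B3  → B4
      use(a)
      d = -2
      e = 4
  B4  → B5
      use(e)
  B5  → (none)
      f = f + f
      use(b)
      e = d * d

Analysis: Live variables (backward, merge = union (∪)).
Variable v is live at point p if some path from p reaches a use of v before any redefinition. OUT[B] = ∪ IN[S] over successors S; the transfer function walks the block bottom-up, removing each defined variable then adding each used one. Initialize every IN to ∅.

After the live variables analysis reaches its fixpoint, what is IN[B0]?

Converged values:
  B0: | IN={a, c, e, f} | OUT={c, e, f}
  B1: | IN={c, e, f} | OUT={a, b, c, e, f}
  B2: | IN={a, b, c} | OUT={a, b, f}
  B3: | IN={a, b, f} | OUT={b, d, e, f}
  B4: | IN={b, d, e, f} | OUT={b, d, f}
  B5: | IN={b, d, f} | OUT={}

Merge at B0: OUT[B0] = IN[B1] = {c, e, f}
Applying B0's transfer function to that OUT value gives IN[B0] (row B0 above).

Answer: {a, c, e, f}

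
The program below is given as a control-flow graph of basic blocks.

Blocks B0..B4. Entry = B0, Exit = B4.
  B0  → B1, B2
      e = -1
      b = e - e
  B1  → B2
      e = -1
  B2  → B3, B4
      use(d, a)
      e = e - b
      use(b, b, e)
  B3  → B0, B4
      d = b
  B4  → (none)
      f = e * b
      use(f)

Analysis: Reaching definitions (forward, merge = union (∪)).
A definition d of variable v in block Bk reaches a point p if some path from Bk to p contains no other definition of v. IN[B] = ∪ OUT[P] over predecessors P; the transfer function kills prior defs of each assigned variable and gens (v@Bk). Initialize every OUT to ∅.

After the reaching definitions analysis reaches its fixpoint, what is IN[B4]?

Fixpoint table:
  B0: | IN={b@B0, d@B3, e@B2} | OUT={b@B0, d@B3, e@B0}
  B1: | IN={b@B0, d@B3, e@B0} | OUT={b@B0, d@B3, e@B1}
  B2: | IN={b@B0, d@B3, e@B0, e@B1} | OUT={b@B0, d@B3, e@B2}
  B3: | IN={b@B0, d@B3, e@B2} | OUT={b@B0, d@B3, e@B2}
  B4: | IN={b@B0, d@B3, e@B2} | OUT={b@B0, d@B3, e@B2, f@B4}

Merge at B4: IN[B4] = OUT[B2] ⊔ OUT[B3] = {b@B0, d@B3, e@B2}

Answer: {b@B0, d@B3, e@B2}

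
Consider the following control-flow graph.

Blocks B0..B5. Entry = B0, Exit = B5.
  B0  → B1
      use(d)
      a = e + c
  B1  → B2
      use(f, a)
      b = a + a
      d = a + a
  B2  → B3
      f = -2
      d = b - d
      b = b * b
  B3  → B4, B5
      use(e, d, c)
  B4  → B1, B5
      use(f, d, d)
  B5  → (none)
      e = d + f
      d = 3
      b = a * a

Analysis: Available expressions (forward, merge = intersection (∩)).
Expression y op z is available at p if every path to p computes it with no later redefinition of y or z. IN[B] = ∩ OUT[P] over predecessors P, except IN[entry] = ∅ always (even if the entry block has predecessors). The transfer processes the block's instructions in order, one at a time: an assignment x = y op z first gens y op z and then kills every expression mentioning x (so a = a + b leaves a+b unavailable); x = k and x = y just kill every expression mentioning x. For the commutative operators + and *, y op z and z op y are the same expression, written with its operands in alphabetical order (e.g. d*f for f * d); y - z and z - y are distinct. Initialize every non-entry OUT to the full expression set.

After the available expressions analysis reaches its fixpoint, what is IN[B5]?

Answer: {a+a, c+e}

Derivation:
Fixpoint table:
  B0:   IN={}   OUT={c+e}
  B1:   IN={c+e}   OUT={a+a, c+e}
  B2:   IN={a+a, c+e}   OUT={a+a, c+e}
  B3:   IN={a+a, c+e}   OUT={a+a, c+e}
  B4:   IN={a+a, c+e}   OUT={a+a, c+e}
  B5:   IN={a+a, c+e}   OUT={a*a, a+a}

Merge at B5: IN[B5] = OUT[B3] ∩ OUT[B4] = {a+a, c+e}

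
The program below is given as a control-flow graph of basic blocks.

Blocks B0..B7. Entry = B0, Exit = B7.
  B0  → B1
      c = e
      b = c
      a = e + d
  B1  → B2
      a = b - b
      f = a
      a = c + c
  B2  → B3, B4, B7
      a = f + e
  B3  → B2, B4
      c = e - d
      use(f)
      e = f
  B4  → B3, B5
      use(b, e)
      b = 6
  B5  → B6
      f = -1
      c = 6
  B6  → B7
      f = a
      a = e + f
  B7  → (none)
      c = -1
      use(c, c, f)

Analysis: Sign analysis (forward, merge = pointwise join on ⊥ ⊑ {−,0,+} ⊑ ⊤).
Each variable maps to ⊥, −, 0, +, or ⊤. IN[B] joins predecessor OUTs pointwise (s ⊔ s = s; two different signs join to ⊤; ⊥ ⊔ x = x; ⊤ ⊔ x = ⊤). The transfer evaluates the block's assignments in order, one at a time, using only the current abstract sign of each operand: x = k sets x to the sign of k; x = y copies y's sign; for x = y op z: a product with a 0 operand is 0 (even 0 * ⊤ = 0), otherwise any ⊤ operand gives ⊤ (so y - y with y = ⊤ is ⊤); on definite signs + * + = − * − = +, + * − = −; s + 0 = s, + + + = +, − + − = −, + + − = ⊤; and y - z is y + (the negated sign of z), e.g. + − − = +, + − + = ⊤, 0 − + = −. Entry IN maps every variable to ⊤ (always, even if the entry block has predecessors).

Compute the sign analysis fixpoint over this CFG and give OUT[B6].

Fixpoint table:
  B0: | IN=(all ⊤) | OUT=(all ⊤)
  B1: | IN=(all ⊤) | OUT=(all ⊤)
  B2: | IN=(all ⊤) | OUT=(all ⊤)
  B3: | IN=(all ⊤) | OUT=(all ⊤)
  B4: | IN=(all ⊤) | OUT={b:+; rest ⊤}
  B5: | IN={b:+; rest ⊤} | OUT={b:+, c:+, f:-; rest ⊤}
  B6: | IN={b:+, c:+, f:-; rest ⊤} | OUT={b:+, c:+; rest ⊤}
  B7: | IN=(all ⊤) | OUT={c:-; rest ⊤}

Merge at B6: IN[B6] = OUT[B5] = {a: ⊤, b: +, c: +, d: ⊤, e: ⊤, f: -}
Applying B6's transfer function to that IN value gives OUT[B6] (row B6 above).

Answer: {a: ⊤, b: +, c: +, d: ⊤, e: ⊤, f: ⊤}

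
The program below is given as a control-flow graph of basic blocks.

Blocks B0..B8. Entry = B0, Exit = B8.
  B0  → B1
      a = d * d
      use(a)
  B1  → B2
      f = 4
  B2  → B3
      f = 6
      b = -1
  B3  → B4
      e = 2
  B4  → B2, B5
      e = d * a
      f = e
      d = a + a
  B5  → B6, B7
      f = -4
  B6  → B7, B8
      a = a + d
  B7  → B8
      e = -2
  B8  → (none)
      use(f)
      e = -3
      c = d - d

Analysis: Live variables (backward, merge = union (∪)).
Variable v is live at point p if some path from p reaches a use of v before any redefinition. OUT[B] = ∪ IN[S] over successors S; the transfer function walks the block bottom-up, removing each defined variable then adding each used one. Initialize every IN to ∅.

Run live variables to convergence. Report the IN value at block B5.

Answer: {a, d}

Trace:
Converged values:
  B0: | IN={d} | OUT={a, d}
  B1: | IN={a, d} | OUT={a, d}
  B2: | IN={a, d} | OUT={a, d}
  B3: | IN={a, d} | OUT={a, d}
  B4: | IN={a, d} | OUT={a, d}
  B5: | IN={a, d} | OUT={a, d, f}
  B6: | IN={a, d, f} | OUT={d, f}
  B7: | IN={d, f} | OUT={d, f}
  B8: | IN={d, f} | OUT={}

Merge at B5: OUT[B5] = IN[B6] ⊔ IN[B7] = {a, d, f}
Applying B5's transfer function to that OUT value gives IN[B5] (row B5 above).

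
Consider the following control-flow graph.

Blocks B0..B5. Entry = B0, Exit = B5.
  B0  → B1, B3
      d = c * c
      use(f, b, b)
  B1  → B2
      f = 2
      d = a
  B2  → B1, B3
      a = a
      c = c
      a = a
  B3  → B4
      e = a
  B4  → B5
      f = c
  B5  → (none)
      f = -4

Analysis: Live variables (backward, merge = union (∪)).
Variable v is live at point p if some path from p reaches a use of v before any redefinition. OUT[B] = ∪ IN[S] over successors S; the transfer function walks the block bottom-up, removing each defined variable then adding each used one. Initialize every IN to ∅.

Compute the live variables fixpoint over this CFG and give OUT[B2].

Per-block solution:
  B0:  IN={a, b, c, f}  OUT={a, c}
  B1:  IN={a, c}  OUT={a, c}
  B2:  IN={a, c}  OUT={a, c}
  B3:  IN={a, c}  OUT={c}
  B4:  IN={c}  OUT={}
  B5:  IN={}  OUT={}

Merge at B2: OUT[B2] = IN[B1] ⊔ IN[B3] = {a, c}

Answer: {a, c}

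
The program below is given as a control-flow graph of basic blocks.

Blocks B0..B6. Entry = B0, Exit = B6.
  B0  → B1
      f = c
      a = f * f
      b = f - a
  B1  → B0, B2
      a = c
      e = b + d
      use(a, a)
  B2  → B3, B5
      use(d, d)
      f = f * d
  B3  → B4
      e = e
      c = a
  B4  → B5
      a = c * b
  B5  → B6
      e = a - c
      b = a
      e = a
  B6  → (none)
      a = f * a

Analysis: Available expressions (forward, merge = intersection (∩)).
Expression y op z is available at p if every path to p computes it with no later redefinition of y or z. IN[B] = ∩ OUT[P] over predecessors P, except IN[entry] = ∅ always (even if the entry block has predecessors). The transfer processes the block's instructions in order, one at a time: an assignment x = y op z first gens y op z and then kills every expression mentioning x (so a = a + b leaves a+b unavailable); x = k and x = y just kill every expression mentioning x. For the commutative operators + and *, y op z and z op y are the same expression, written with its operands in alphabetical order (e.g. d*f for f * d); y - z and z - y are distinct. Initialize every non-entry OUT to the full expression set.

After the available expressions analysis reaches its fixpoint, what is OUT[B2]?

Answer: {b+d}

Derivation:
Converged values:
  B0: | IN={} | OUT={f*f, f-a}
  B1: | IN={f*f, f-a} | OUT={b+d, f*f}
  B2: | IN={b+d, f*f} | OUT={b+d}
  B3: | IN={b+d} | OUT={b+d}
  B4: | IN={b+d} | OUT={b*c, b+d}
  B5: | IN={b+d} | OUT={a-c}
  B6: | IN={a-c} | OUT={}

Merge at B2: IN[B2] = OUT[B1] = {b+d, f*f}
Applying B2's transfer function to that IN value gives OUT[B2] (row B2 above).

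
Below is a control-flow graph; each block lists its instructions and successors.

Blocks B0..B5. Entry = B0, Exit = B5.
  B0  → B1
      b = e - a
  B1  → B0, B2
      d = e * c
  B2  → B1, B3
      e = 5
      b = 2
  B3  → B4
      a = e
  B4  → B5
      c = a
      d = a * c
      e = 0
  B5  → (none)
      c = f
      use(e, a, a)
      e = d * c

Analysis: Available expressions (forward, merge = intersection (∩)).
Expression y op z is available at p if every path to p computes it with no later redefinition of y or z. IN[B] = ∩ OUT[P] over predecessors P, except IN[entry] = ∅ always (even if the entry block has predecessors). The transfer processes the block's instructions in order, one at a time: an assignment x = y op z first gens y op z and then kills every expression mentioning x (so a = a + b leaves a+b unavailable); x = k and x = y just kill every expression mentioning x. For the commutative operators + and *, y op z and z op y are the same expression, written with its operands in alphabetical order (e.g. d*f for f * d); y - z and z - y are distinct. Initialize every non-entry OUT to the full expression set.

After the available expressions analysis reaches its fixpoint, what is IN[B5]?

Converged values:
  B0: | IN={} | OUT={e-a}
  B1: | IN={} | OUT={c*e}
  B2: | IN={c*e} | OUT={}
  B3: | IN={} | OUT={}
  B4: | IN={} | OUT={a*c}
  B5: | IN={a*c} | OUT={c*d}

Merge at B5: IN[B5] = OUT[B4] = {a*c}

Answer: {a*c}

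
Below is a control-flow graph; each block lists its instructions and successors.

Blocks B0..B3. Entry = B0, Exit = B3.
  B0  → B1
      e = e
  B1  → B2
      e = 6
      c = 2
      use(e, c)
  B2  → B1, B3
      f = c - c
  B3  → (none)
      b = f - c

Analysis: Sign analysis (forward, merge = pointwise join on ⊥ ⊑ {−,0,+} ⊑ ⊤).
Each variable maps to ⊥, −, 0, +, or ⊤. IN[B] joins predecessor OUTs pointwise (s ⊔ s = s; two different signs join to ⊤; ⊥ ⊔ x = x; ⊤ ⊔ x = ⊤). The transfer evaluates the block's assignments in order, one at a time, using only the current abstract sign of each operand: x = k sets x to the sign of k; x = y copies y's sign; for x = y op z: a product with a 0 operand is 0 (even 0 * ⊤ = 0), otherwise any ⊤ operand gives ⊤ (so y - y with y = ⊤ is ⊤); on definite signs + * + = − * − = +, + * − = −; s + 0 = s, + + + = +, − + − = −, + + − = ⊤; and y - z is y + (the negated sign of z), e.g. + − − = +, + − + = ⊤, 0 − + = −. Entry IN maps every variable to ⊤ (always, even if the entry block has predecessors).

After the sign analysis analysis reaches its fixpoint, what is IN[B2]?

Per-block solution:
  B0: | IN=(all ⊤) | OUT=(all ⊤)
  B1: | IN=(all ⊤) | OUT={c:+, e:+; rest ⊤}
  B2: | IN={c:+, e:+; rest ⊤} | OUT={c:+, e:+; rest ⊤}
  B3: | IN={c:+, e:+; rest ⊤} | OUT={c:+, e:+; rest ⊤}

Merge at B2: IN[B2] = OUT[B1] = {a: ⊤, b: ⊤, c: +, d: ⊤, e: +, f: ⊤}

Answer: {a: ⊤, b: ⊤, c: +, d: ⊤, e: +, f: ⊤}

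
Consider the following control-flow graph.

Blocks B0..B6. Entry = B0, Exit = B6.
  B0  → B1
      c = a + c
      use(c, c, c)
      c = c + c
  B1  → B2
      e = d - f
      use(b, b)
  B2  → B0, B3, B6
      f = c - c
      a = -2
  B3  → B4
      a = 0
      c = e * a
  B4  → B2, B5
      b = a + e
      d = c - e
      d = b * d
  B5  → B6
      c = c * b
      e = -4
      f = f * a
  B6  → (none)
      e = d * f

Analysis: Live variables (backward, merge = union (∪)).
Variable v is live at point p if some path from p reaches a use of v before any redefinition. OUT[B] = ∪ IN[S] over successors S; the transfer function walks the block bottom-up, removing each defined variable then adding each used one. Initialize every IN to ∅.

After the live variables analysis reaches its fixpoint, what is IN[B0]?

Answer: {a, b, c, d, f}

Trace:
Fixpoint table:
  B0:  IN={a, b, c, d, f}  OUT={b, c, d, f}
  B1:  IN={b, c, d, f}  OUT={b, c, d, e}
  B2:  IN={b, c, d, e}  OUT={a, b, c, d, e, f}
  B3:  IN={e, f}  OUT={a, c, e, f}
  B4:  IN={a, c, e, f}  OUT={a, b, c, d, e, f}
  B5:  IN={a, b, c, d, f}  OUT={d, f}
  B6:  IN={d, f}  OUT={}

Merge at B0: OUT[B0] = IN[B1] = {b, c, d, f}
Applying B0's transfer function to that OUT value gives IN[B0] (row B0 above).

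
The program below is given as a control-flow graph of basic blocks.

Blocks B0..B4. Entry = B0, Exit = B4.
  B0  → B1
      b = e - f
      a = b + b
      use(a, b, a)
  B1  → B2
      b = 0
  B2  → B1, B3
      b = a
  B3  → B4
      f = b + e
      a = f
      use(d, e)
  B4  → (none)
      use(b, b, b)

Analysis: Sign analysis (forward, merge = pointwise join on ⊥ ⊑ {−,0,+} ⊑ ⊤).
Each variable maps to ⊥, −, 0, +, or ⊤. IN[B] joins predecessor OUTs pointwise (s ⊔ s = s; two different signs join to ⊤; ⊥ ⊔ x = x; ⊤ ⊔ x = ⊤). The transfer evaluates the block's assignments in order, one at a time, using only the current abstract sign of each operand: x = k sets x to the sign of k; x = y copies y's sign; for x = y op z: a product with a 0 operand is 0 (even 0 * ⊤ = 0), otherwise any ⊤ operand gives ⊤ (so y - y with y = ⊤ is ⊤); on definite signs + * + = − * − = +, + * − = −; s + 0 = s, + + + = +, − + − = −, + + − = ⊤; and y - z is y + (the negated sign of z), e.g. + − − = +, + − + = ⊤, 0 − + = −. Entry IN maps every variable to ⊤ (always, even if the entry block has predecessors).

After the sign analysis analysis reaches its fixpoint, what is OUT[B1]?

Answer: {a: ⊤, b: 0, c: ⊤, d: ⊤, e: ⊤, f: ⊤}

Trace:
Fixpoint table:
  B0:  IN=(all ⊤)  OUT=(all ⊤)
  B1:  IN=(all ⊤)  OUT={b:0; rest ⊤}
  B2:  IN={b:0; rest ⊤}  OUT=(all ⊤)
  B3:  IN=(all ⊤)  OUT=(all ⊤)
  B4:  IN=(all ⊤)  OUT=(all ⊤)

Merge at B1: IN[B1] = OUT[B0] ⊔ OUT[B2] = {a: ⊤, b: ⊤, c: ⊤, d: ⊤, e: ⊤, f: ⊤}
Applying B1's transfer function to that IN value gives OUT[B1] (row B1 above).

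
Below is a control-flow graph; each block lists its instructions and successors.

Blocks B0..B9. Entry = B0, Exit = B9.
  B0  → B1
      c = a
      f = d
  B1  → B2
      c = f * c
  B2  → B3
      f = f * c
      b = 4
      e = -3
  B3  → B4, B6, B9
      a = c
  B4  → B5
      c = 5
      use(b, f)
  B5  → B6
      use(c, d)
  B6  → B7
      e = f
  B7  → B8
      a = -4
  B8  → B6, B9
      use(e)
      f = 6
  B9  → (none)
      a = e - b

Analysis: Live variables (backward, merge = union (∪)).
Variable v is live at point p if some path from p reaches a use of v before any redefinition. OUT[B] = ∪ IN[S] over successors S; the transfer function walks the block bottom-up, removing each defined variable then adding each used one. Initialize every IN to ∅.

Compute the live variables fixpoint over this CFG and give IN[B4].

Per-block solution:
  B0:  IN={a, d}  OUT={c, d, f}
  B1:  IN={c, d, f}  OUT={c, d, f}
  B2:  IN={c, d, f}  OUT={b, c, d, e, f}
  B3:  IN={b, c, d, e, f}  OUT={b, d, e, f}
  B4:  IN={b, d, f}  OUT={b, c, d, f}
  B5:  IN={b, c, d, f}  OUT={b, f}
  B6:  IN={b, f}  OUT={b, e}
  B7:  IN={b, e}  OUT={b, e}
  B8:  IN={b, e}  OUT={b, e, f}
  B9:  IN={b, e}  OUT={}

Merge at B4: OUT[B4] = IN[B5] = {b, c, d, f}
Applying B4's transfer function to that OUT value gives IN[B4] (row B4 above).

Answer: {b, d, f}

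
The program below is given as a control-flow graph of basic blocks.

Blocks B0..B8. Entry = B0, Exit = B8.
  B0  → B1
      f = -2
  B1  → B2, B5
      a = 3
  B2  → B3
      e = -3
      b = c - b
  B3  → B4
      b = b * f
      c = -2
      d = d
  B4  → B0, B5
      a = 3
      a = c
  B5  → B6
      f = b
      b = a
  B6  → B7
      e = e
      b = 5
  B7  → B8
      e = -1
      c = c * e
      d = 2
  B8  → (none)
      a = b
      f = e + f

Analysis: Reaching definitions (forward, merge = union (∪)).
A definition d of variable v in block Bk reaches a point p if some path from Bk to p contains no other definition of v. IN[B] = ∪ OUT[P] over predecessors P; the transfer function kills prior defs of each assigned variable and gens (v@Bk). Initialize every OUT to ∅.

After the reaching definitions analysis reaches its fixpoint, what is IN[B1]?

Answer: {a@B4, b@B3, c@B3, d@B3, e@B2, f@B0}

Derivation:
Per-block solution:
  B0:   IN={a@B4, b@B3, c@B3, d@B3, e@B2, f@B0}   OUT={a@B4, b@B3, c@B3, d@B3, e@B2, f@B0}
  B1:   IN={a@B4, b@B3, c@B3, d@B3, e@B2, f@B0}   OUT={a@B1, b@B3, c@B3, d@B3, e@B2, f@B0}
  B2:   IN={a@B1, b@B3, c@B3, d@B3, e@B2, f@B0}   OUT={a@B1, b@B2, c@B3, d@B3, e@B2, f@B0}
  B3:   IN={a@B1, b@B2, c@B3, d@B3, e@B2, f@B0}   OUT={a@B1, b@B3, c@B3, d@B3, e@B2, f@B0}
  B4:   IN={a@B1, b@B3, c@B3, d@B3, e@B2, f@B0}   OUT={a@B4, b@B3, c@B3, d@B3, e@B2, f@B0}
  B5:   IN={a@B1, a@B4, b@B3, c@B3, d@B3, e@B2, f@B0}   OUT={a@B1, a@B4, b@B5, c@B3, d@B3, e@B2, f@B5}
  B6:   IN={a@B1, a@B4, b@B5, c@B3, d@B3, e@B2, f@B5}   OUT={a@B1, a@B4, b@B6, c@B3, d@B3, e@B6, f@B5}
  B7:   IN={a@B1, a@B4, b@B6, c@B3, d@B3, e@B6, f@B5}   OUT={a@B1, a@B4, b@B6, c@B7, d@B7, e@B7, f@B5}
  B8:   IN={a@B1, a@B4, b@B6, c@B7, d@B7, e@B7, f@B5}   OUT={a@B8, b@B6, c@B7, d@B7, e@B7, f@B8}

Merge at B1: IN[B1] = OUT[B0] = {a@B4, b@B3, c@B3, d@B3, e@B2, f@B0}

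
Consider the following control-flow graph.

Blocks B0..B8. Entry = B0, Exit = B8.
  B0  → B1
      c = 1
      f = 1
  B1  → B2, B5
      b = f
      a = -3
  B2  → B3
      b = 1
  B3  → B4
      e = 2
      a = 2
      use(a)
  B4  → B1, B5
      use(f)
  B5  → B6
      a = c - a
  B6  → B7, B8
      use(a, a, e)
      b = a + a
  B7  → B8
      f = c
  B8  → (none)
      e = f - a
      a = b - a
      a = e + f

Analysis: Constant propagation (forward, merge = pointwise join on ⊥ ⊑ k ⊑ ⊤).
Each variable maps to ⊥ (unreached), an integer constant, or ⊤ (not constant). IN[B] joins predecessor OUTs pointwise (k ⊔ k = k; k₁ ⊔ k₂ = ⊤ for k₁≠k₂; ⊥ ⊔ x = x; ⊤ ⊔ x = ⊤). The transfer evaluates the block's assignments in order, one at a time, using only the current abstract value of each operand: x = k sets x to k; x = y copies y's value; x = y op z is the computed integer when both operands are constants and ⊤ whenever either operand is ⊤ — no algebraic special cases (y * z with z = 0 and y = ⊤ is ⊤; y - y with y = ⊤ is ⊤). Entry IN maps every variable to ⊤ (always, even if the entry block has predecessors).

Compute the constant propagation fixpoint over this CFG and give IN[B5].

Answer: {a: ⊤, b: 1, c: 1, d: ⊤, e: ⊤, f: 1}

Working:
Per-block solution:
  B0:   IN=(all ⊤)   OUT={c:1, f:1; rest ⊤}
  B1:   IN={c:1, f:1; rest ⊤}   OUT={a:-3, b:1, c:1, f:1; rest ⊤}
  B2:   IN={a:-3, b:1, c:1, f:1; rest ⊤}   OUT={a:-3, b:1, c:1, f:1; rest ⊤}
  B3:   IN={a:-3, b:1, c:1, f:1; rest ⊤}   OUT={a:2, b:1, c:1, e:2, f:1; rest ⊤}
  B4:   IN={a:2, b:1, c:1, e:2, f:1; rest ⊤}   OUT={a:2, b:1, c:1, e:2, f:1; rest ⊤}
  B5:   IN={b:1, c:1, f:1; rest ⊤}   OUT={b:1, c:1, f:1; rest ⊤}
  B6:   IN={b:1, c:1, f:1; rest ⊤}   OUT={c:1, f:1; rest ⊤}
  B7:   IN={c:1, f:1; rest ⊤}   OUT={c:1, f:1; rest ⊤}
  B8:   IN={c:1, f:1; rest ⊤}   OUT={c:1, f:1; rest ⊤}

Merge at B5: IN[B5] = OUT[B1] ⊔ OUT[B4] = {a: ⊤, b: 1, c: 1, d: ⊤, e: ⊤, f: 1}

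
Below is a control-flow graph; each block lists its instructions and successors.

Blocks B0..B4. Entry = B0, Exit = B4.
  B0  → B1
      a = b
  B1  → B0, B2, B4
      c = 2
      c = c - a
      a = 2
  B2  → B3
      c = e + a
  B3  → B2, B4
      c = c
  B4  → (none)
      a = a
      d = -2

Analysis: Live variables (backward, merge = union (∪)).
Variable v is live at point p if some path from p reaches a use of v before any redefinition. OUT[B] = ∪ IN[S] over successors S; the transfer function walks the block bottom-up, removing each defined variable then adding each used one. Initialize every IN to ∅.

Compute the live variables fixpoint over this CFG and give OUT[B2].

Converged values:
  B0: | IN={b, e} | OUT={a, b, e}
  B1: | IN={a, b, e} | OUT={a, b, e}
  B2: | IN={a, e} | OUT={a, c, e}
  B3: | IN={a, c, e} | OUT={a, e}
  B4: | IN={a} | OUT={}

Merge at B2: OUT[B2] = IN[B3] = {a, c, e}

Answer: {a, c, e}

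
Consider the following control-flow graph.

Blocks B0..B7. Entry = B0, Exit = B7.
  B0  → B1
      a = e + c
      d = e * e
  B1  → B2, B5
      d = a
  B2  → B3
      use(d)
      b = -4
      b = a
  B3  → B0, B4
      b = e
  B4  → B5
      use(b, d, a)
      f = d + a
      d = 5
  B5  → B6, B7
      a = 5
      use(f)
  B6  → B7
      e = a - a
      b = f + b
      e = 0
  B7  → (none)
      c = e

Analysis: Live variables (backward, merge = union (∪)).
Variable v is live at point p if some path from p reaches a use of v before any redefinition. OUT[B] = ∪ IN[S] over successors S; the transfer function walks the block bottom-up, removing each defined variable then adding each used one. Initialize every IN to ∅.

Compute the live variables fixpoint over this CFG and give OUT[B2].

Answer: {a, c, d, e, f}

Trace:
Fixpoint table:
  B0:  IN={b, c, e, f}  OUT={a, b, c, e, f}
  B1:  IN={a, b, c, e, f}  OUT={a, b, c, d, e, f}
  B2:  IN={a, c, d, e, f}  OUT={a, c, d, e, f}
  B3:  IN={a, c, d, e, f}  OUT={a, b, c, d, e, f}
  B4:  IN={a, b, d, e}  OUT={b, e, f}
  B5:  IN={b, e, f}  OUT={a, b, e, f}
  B6:  IN={a, b, f}  OUT={e}
  B7:  IN={e}  OUT={}

Merge at B2: OUT[B2] = IN[B3] = {a, c, d, e, f}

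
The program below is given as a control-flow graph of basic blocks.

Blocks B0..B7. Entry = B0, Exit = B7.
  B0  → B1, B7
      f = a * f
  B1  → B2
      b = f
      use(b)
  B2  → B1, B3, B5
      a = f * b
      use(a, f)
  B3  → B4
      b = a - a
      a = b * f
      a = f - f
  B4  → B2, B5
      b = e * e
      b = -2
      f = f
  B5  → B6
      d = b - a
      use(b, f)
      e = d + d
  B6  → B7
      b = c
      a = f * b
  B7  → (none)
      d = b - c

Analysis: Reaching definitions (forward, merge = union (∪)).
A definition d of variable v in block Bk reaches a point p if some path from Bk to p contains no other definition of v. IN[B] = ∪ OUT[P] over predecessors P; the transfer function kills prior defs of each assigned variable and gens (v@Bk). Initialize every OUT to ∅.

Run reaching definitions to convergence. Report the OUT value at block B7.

Per-block solution:
  B0:  IN={}  OUT={f@B0}
  B1:  IN={a@B2, b@B1, b@B4, f@B0, f@B4}  OUT={a@B2, b@B1, f@B0, f@B4}
  B2:  IN={a@B2, a@B3, b@B1, b@B4, f@B0, f@B4}  OUT={a@B2, b@B1, b@B4, f@B0, f@B4}
  B3:  IN={a@B2, b@B1, b@B4, f@B0, f@B4}  OUT={a@B3, b@B3, f@B0, f@B4}
  B4:  IN={a@B3, b@B3, f@B0, f@B4}  OUT={a@B3, b@B4, f@B4}
  B5:  IN={a@B2, a@B3, b@B1, b@B4, f@B0, f@B4}  OUT={a@B2, a@B3, b@B1, b@B4, d@B5, e@B5, f@B0, f@B4}
  B6:  IN={a@B2, a@B3, b@B1, b@B4, d@B5, e@B5, f@B0, f@B4}  OUT={a@B6, b@B6, d@B5, e@B5, f@B0, f@B4}
  B7:  IN={a@B6, b@B6, d@B5, e@B5, f@B0, f@B4}  OUT={a@B6, b@B6, d@B7, e@B5, f@B0, f@B4}

Merge at B7: IN[B7] = OUT[B0] ⊔ OUT[B6] = {a@B6, b@B6, d@B5, e@B5, f@B0, f@B4}
Applying B7's transfer function to that IN value gives OUT[B7] (row B7 above).

Answer: {a@B6, b@B6, d@B7, e@B5, f@B0, f@B4}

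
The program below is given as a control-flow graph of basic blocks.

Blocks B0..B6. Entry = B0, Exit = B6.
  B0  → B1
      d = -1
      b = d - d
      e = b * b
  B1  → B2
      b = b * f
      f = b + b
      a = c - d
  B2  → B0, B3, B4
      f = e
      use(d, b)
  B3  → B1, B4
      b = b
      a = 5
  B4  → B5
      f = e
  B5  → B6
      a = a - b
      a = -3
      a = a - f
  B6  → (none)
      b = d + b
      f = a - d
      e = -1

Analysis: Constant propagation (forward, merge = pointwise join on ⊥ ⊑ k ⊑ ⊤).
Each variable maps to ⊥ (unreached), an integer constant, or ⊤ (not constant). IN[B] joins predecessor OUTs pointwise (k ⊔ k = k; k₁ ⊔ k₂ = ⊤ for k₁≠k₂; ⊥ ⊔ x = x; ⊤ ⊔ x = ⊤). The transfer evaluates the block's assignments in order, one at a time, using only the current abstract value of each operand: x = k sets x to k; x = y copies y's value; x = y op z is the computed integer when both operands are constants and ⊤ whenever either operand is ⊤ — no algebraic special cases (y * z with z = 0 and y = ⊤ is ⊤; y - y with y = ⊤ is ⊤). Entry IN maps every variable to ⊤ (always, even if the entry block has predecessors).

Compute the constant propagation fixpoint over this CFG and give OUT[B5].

Answer: {a: -3, b: ⊤, c: ⊤, d: -1, e: 0, f: 0}

Working:
Converged values:
  B0:  IN=(all ⊤)  OUT={b:0, d:-1, e:0; rest ⊤}
  B1:  IN={d:-1, e:0; rest ⊤}  OUT={d:-1, e:0; rest ⊤}
  B2:  IN={d:-1, e:0; rest ⊤}  OUT={d:-1, e:0, f:0; rest ⊤}
  B3:  IN={d:-1, e:0, f:0; rest ⊤}  OUT={a:5, d:-1, e:0, f:0; rest ⊤}
  B4:  IN={d:-1, e:0, f:0; rest ⊤}  OUT={d:-1, e:0, f:0; rest ⊤}
  B5:  IN={d:-1, e:0, f:0; rest ⊤}  OUT={a:-3, d:-1, e:0, f:0; rest ⊤}
  B6:  IN={a:-3, d:-1, e:0, f:0; rest ⊤}  OUT={a:-3, d:-1, e:-1, f:-2; rest ⊤}

Merge at B5: IN[B5] = OUT[B4] = {a: ⊤, b: ⊤, c: ⊤, d: -1, e: 0, f: 0}
Applying B5's transfer function to that IN value gives OUT[B5] (row B5 above).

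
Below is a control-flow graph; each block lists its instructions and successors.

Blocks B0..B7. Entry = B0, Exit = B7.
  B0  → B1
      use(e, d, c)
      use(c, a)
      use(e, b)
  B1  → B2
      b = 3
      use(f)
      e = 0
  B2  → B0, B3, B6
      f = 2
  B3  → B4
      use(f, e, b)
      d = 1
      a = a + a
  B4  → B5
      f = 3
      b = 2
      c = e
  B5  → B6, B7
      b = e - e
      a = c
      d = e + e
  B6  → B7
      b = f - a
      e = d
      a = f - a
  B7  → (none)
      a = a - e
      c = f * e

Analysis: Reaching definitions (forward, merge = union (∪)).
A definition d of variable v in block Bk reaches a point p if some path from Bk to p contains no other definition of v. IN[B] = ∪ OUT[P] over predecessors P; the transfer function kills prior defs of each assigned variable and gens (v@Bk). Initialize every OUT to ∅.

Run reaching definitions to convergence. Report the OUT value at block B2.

Converged values:
  B0:   IN={b@B1, e@B1, f@B2}   OUT={b@B1, e@B1, f@B2}
  B1:   IN={b@B1, e@B1, f@B2}   OUT={b@B1, e@B1, f@B2}
  B2:   IN={b@B1, e@B1, f@B2}   OUT={b@B1, e@B1, f@B2}
  B3:   IN={b@B1, e@B1, f@B2}   OUT={a@B3, b@B1, d@B3, e@B1, f@B2}
  B4:   IN={a@B3, b@B1, d@B3, e@B1, f@B2}   OUT={a@B3, b@B4, c@B4, d@B3, e@B1, f@B4}
  B5:   IN={a@B3, b@B4, c@B4, d@B3, e@B1, f@B4}   OUT={a@B5, b@B5, c@B4, d@B5, e@B1, f@B4}
  B6:   IN={a@B5, b@B1, b@B5, c@B4, d@B5, e@B1, f@B2, f@B4}   OUT={a@B6, b@B6, c@B4, d@B5, e@B6, f@B2, f@B4}
  B7:   IN={a@B5, a@B6, b@B5, b@B6, c@B4, d@B5, e@B1, e@B6, f@B2, f@B4}   OUT={a@B7, b@B5, b@B6, c@B7, d@B5, e@B1, e@B6, f@B2, f@B4}

Merge at B2: IN[B2] = OUT[B1] = {b@B1, e@B1, f@B2}
Applying B2's transfer function to that IN value gives OUT[B2] (row B2 above).

Answer: {b@B1, e@B1, f@B2}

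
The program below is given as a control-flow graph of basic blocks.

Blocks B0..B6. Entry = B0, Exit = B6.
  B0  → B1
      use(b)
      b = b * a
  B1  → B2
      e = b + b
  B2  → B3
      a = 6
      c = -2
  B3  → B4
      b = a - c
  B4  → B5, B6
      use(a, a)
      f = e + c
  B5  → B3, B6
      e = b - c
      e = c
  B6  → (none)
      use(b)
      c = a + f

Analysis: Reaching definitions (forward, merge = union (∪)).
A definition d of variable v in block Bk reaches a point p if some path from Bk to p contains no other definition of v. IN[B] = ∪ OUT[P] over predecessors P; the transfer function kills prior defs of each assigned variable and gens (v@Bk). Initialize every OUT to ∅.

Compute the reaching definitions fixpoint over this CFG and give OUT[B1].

Answer: {b@B0, e@B1}

Derivation:
Converged values:
  B0: | IN={} | OUT={b@B0}
  B1: | IN={b@B0} | OUT={b@B0, e@B1}
  B2: | IN={b@B0, e@B1} | OUT={a@B2, b@B0, c@B2, e@B1}
  B3: | IN={a@B2, b@B0, b@B3, c@B2, e@B1, e@B5, f@B4} | OUT={a@B2, b@B3, c@B2, e@B1, e@B5, f@B4}
  B4: | IN={a@B2, b@B3, c@B2, e@B1, e@B5, f@B4} | OUT={a@B2, b@B3, c@B2, e@B1, e@B5, f@B4}
  B5: | IN={a@B2, b@B3, c@B2, e@B1, e@B5, f@B4} | OUT={a@B2, b@B3, c@B2, e@B5, f@B4}
  B6: | IN={a@B2, b@B3, c@B2, e@B1, e@B5, f@B4} | OUT={a@B2, b@B3, c@B6, e@B1, e@B5, f@B4}

Merge at B1: IN[B1] = OUT[B0] = {b@B0}
Applying B1's transfer function to that IN value gives OUT[B1] (row B1 above).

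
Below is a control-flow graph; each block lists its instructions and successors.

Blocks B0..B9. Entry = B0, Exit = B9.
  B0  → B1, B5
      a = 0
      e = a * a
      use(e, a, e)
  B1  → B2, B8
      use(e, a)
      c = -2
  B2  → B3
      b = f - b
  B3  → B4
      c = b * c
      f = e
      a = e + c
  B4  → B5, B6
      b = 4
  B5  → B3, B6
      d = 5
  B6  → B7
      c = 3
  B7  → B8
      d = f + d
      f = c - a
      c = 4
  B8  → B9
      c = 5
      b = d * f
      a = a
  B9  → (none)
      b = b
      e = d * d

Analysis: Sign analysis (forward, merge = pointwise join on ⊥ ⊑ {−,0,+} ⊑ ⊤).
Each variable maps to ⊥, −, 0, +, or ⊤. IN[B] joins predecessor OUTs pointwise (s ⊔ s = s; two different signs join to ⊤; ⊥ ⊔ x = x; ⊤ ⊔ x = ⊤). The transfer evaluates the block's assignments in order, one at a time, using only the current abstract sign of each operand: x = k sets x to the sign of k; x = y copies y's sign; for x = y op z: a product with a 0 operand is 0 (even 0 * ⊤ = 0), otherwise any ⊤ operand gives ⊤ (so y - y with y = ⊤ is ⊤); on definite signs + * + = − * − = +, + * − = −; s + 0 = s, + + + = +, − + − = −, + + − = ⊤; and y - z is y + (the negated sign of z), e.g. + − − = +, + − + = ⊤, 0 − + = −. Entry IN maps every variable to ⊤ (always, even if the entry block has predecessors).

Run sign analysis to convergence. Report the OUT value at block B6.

Converged values:
  B0:  IN=(all ⊤)  OUT={a:0, e:0; rest ⊤}
  B1:  IN={a:0, e:0; rest ⊤}  OUT={a:0, c:-, e:0; rest ⊤}
  B2:  IN={a:0, c:-, e:0; rest ⊤}  OUT={a:0, c:-, e:0; rest ⊤}
  B3:  IN={e:0; rest ⊤}  OUT={e:0, f:0; rest ⊤}
  B4:  IN={e:0, f:0; rest ⊤}  OUT={b:+, e:0, f:0; rest ⊤}
  B5:  IN={e:0; rest ⊤}  OUT={d:+, e:0; rest ⊤}
  B6:  IN={e:0; rest ⊤}  OUT={c:+, e:0; rest ⊤}
  B7:  IN={c:+, e:0; rest ⊤}  OUT={c:+, e:0; rest ⊤}
  B8:  IN={e:0; rest ⊤}  OUT={c:+, e:0; rest ⊤}
  B9:  IN={c:+, e:0; rest ⊤}  OUT={c:+; rest ⊤}

Merge at B6: IN[B6] = OUT[B4] ⊔ OUT[B5] = {a: ⊤, b: ⊤, c: ⊤, d: ⊤, e: 0, f: ⊤}
Applying B6's transfer function to that IN value gives OUT[B6] (row B6 above).

Answer: {a: ⊤, b: ⊤, c: +, d: ⊤, e: 0, f: ⊤}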